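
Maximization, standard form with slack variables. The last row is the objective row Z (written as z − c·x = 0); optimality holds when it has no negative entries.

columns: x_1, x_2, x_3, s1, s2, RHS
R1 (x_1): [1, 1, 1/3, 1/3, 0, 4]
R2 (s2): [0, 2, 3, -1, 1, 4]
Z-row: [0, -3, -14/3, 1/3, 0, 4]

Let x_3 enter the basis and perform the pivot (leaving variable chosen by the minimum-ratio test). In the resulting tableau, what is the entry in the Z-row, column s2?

Ratio test on column x_3 — row 1: 4/(1/3) = 12; row 2: 4/3 = 4/3. Minimum is 4/3 at row 2 (s2 leaves); pivot element 3.
Divide row 2 by 3; eliminate column x_3 from the other rows.
Z-row update in column s2: 0 − (-14/3)·(1/3) = 14/9.

14/9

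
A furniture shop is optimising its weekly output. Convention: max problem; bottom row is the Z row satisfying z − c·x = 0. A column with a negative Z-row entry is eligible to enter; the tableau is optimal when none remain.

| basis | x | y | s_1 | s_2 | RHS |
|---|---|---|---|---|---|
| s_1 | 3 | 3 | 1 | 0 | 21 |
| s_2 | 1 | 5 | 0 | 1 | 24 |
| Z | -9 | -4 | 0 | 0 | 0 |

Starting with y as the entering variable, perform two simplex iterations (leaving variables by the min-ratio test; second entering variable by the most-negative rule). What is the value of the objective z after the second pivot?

Ratio test on column y — row 1: 21/3 = 7; row 2: 24/5 = 24/5. Minimum is 24/5 at row 2 (s_2 leaves); pivot element 5.
Pivot on row 2; the Z-row RHS becomes 0 − (-4)·(24/5) = 96/5.
Next entering variable (most negative Z-row entry -41/5): x.
Ratio test on column x — row 1: (33/5)/(12/5) = 11/4; row 2: (24/5)/(1/5) = 24. Minimum is 11/4 at row 1 (s_1 leaves); pivot element 12/5.
After the second pivot the Z-row RHS is 96/5 − (-41/5)·(11/4) = 167/4.

167/4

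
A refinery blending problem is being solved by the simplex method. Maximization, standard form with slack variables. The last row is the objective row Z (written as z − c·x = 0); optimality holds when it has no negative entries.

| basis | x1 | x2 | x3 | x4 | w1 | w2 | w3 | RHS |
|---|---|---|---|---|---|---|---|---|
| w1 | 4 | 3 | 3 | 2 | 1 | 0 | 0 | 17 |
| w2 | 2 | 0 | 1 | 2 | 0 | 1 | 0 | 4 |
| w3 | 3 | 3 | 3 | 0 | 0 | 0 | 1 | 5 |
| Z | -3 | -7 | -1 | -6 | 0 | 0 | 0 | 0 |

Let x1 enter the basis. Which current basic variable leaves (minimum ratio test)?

Column x1 entries and ratios — w1: 17/4 = 17/4; w2: 4/2 = 2; w3: 5/3 = 5/3.
Smallest ratio is 5/3 in the row of w3, so w3 leaves.

w3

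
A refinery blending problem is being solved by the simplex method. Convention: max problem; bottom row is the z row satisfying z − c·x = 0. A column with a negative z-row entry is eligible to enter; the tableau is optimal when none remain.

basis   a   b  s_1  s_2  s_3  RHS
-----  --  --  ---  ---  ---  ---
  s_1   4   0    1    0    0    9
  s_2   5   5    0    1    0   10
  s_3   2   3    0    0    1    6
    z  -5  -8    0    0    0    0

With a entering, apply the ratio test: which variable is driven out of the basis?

s_2

Column a entries and ratios — s_1: 9/4 = 9/4; s_2: 10/5 = 2; s_3: 6/2 = 3.
Smallest ratio is 2 in the row of s_2, so s_2 leaves.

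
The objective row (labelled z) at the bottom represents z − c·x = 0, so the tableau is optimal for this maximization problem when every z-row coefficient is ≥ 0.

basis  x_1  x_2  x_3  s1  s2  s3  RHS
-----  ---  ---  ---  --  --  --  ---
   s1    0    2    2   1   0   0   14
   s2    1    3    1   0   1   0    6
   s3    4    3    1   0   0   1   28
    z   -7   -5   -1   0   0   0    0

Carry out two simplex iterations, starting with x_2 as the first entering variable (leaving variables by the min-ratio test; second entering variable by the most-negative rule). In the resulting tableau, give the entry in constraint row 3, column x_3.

Ratio test on column x_2 — row 1: 14/2 = 7; row 2: 6/3 = 2; row 3: 28/3 = 28/3. Minimum is 2 at row 2 (s2 leaves); pivot element 3.
Divide row 2 by 3; eliminate column x_2 from the other rows.
Second iteration: most negative z-row entry is -16/3 in column x_1, so x_1 enters.
Ratio test on column x_1 — row 1: entry -2/3 ≤ 0; row 2: 2/(1/3) = 6; row 3: 22/3 = 22/3. Minimum is 6 at row 2 (x_2 leaves); pivot element 1/3.
Divide row 2 by 1/3; eliminate column x_1 from the other rows.
After both pivots, the entry at constraint row 3, column x_3 is -3.

-3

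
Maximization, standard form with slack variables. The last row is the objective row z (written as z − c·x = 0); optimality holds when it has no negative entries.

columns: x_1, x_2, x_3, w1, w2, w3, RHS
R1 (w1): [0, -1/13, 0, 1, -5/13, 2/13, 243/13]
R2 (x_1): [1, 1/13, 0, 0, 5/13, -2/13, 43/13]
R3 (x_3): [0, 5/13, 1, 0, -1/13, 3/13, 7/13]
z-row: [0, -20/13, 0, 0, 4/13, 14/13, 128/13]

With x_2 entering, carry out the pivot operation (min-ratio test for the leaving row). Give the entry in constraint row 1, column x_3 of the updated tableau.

1/5

Ratio test on column x_2 — row 1: entry -1/13 ≤ 0; row 2: (43/13)/(1/13) = 43; row 3: (7/13)/(5/13) = 7/5. Minimum is 7/5 at row 3 (x_3 leaves); pivot element 5/13.
Divide row 3 by 5/13; eliminate column x_2 from the other rows.
Row 1 update in column x_3: 0 − (-1/13)·(13/5) = 1/5.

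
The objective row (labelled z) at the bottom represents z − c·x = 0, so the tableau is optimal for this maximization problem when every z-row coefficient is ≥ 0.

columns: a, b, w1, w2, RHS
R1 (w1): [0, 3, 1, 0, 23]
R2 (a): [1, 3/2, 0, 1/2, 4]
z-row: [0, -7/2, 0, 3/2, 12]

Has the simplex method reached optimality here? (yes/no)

The z-row has a negative entry -7/2 in column b, so it is not optimal.

no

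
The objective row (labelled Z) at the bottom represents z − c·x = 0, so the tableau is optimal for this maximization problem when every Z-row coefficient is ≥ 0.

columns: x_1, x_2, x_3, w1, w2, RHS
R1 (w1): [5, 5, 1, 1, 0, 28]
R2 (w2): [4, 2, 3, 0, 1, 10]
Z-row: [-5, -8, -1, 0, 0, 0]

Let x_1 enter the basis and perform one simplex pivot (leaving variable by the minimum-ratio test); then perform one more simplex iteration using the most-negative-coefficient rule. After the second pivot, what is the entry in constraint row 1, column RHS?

3

Ratio test on column x_1 — row 1: 28/5 = 28/5; row 2: 10/4 = 5/2. Minimum is 5/2 at row 2 (w2 leaves); pivot element 4.
Divide row 2 by 4; eliminate column x_1 from the other rows.
Second iteration: most negative Z-row entry is -11/2 in column x_2, so x_2 enters.
Ratio test on column x_2 — row 1: (31/2)/(5/2) = 31/5; row 2: (5/2)/(1/2) = 5. Minimum is 5 at row 2 (x_1 leaves); pivot element 1/2.
Divide row 2 by 1/2; eliminate column x_2 from the other rows.
After both pivots, the entry at constraint row 1, column RHS is 3.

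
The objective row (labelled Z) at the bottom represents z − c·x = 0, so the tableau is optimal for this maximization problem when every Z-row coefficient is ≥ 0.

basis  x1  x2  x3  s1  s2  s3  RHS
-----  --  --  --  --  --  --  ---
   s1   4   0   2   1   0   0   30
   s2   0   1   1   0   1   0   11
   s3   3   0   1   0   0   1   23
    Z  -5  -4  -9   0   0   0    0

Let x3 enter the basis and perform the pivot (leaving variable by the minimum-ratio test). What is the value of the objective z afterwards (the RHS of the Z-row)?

Ratio test on column x3 — row 1: 30/2 = 15; row 2: 11/1 = 11; row 3: 23/1 = 23. Minimum is 11 at row 2 (s2 leaves); pivot element 1.
Pivot on row 2; the Z-row RHS becomes 0 − (-9)·11 = 99.

99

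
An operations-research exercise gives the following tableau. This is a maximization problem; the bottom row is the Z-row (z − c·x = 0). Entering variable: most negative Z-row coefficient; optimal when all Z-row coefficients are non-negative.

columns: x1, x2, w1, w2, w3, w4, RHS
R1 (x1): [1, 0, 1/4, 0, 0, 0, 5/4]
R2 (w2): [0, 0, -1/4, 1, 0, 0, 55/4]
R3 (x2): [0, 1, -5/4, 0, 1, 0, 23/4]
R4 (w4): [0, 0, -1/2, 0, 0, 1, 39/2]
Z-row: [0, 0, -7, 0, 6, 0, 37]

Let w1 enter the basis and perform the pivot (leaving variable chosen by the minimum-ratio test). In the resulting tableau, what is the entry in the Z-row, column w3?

6

Ratio test on column w1 — row 1: (5/4)/(1/4) = 5; row 2: entry -1/4 ≤ 0; row 3: entry -5/4 ≤ 0; row 4: entry -1/2 ≤ 0. Minimum is 5 at row 1 (x1 leaves); pivot element 1/4.
Divide row 1 by 1/4; eliminate column w1 from the other rows.
Z-row update in column w3: 6 − (-7)·0 = 6.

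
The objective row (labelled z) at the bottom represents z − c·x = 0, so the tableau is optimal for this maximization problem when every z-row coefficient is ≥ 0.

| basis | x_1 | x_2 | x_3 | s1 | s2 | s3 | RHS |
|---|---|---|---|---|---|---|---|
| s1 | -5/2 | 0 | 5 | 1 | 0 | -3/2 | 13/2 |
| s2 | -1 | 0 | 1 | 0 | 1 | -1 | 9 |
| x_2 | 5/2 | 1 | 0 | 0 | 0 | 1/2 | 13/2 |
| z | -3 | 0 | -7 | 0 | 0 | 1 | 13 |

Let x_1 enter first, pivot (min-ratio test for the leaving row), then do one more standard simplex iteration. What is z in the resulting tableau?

39

Ratio test on column x_1 — row 1: entry -5/2 ≤ 0; row 2: entry -1 ≤ 0; row 3: (13/2)/(5/2) = 13/5. Minimum is 13/5 at row 3 (x_2 leaves); pivot element 5/2.
Pivot on row 3; the z-row RHS becomes 13 − (-3)·(13/5) = 104/5.
Next entering variable (most negative z-row entry -7): x_3.
Ratio test on column x_3 — row 1: 13/5 = 13/5; row 2: (58/5)/1 = 58/5; row 3: entry 0 ≤ 0. Minimum is 13/5 at row 1 (s1 leaves); pivot element 5.
After the second pivot the z-row RHS is 104/5 − (-7)·(13/5) = 39.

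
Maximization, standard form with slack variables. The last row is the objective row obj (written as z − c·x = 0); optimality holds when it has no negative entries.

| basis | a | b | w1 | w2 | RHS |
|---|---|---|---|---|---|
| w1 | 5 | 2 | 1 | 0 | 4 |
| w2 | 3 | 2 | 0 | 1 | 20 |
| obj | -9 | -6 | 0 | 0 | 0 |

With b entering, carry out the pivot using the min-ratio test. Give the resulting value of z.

12

Ratio test on column b — row 1: 4/2 = 2; row 2: 20/2 = 10. Minimum is 2 at row 1 (w1 leaves); pivot element 2.
Pivot on row 1; the obj-row RHS becomes 0 − (-6)·2 = 12.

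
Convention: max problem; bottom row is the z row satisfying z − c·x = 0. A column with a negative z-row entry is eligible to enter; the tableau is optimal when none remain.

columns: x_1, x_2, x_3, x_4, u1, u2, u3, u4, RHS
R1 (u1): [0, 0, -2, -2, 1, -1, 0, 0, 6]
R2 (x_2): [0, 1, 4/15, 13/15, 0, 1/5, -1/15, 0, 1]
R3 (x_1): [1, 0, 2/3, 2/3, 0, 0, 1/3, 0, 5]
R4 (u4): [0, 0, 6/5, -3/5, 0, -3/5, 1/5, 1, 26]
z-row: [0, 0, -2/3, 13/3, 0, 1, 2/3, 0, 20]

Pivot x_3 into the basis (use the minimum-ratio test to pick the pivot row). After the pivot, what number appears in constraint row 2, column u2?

3/4

Ratio test on column x_3 — row 1: entry -2 ≤ 0; row 2: 1/(4/15) = 15/4; row 3: 5/(2/3) = 15/2; row 4: 26/(6/5) = 65/3. Minimum is 15/4 at row 2 (x_2 leaves); pivot element 4/15.
Divide row 2 by 4/15; eliminate column x_3 from the other rows.
In the new row 2, the u2 entry is the old entry divided by the pivot: (1/5)/(4/15) = 3/4.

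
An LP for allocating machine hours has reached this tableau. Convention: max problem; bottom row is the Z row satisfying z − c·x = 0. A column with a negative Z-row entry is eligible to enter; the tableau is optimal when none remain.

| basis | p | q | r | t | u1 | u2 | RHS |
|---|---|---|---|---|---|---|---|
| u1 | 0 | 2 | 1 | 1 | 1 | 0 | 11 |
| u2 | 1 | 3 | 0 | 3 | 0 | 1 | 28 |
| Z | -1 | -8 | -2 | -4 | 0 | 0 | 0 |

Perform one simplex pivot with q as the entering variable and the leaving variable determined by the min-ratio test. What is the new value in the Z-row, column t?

0

Ratio test on column q — row 1: 11/2 = 11/2; row 2: 28/3 = 28/3. Minimum is 11/2 at row 1 (u1 leaves); pivot element 2.
Divide row 1 by 2; eliminate column q from the other rows.
Z-row update in column t: -4 − (-8)·(1/2) = 0.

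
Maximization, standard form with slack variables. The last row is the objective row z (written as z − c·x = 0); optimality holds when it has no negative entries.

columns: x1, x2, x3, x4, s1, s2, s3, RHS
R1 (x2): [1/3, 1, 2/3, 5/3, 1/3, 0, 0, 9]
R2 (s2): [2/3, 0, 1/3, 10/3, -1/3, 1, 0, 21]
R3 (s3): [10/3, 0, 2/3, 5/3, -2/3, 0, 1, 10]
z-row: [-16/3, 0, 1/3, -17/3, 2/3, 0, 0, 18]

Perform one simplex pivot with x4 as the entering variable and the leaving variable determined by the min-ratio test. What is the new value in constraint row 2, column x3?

Ratio test on column x4 — row 1: 9/(5/3) = 27/5; row 2: 21/(10/3) = 63/10; row 3: 10/(5/3) = 6. Minimum is 27/5 at row 1 (x2 leaves); pivot element 5/3.
Divide row 1 by 5/3; eliminate column x4 from the other rows.
Row 2 update in column x3: 1/3 − (10/3)·(2/5) = -1.

-1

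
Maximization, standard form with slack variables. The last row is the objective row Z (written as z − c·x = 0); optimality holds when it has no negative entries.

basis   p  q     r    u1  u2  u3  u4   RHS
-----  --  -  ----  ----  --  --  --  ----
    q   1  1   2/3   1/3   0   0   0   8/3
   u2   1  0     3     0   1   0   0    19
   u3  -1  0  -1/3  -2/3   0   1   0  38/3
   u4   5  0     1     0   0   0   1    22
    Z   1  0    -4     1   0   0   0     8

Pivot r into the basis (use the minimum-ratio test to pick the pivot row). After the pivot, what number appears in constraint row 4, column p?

Ratio test on column r — row 1: (8/3)/(2/3) = 4; row 2: 19/3 = 19/3; row 3: entry -1/3 ≤ 0; row 4: 22/1 = 22. Minimum is 4 at row 1 (q leaves); pivot element 2/3.
Divide row 1 by 2/3; eliminate column r from the other rows.
Row 4 update in column p: 5 − 1·(3/2) = 7/2.

7/2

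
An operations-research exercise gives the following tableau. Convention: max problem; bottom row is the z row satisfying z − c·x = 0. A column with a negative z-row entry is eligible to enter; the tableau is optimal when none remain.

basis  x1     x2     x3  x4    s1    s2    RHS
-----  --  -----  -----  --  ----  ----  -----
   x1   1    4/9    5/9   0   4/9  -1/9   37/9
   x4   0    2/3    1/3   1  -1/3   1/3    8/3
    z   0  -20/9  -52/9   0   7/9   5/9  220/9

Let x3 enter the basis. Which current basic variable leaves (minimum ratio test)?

x1

Column x3 entries and ratios — x1: (37/9)/(5/9) = 37/5; x4: (8/3)/(1/3) = 8.
Smallest ratio is 37/5 in the row of x1, so x1 leaves.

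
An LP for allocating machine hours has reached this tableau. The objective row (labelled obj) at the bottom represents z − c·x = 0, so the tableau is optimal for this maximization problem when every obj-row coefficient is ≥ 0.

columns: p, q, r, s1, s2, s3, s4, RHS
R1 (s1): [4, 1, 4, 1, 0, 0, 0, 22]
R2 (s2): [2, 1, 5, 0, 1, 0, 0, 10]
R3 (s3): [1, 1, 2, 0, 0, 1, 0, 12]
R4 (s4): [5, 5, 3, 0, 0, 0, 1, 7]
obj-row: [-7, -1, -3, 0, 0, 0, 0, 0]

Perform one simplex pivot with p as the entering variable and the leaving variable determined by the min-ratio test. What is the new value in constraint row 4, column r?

3/5

Ratio test on column p — row 1: 22/4 = 11/2; row 2: 10/2 = 5; row 3: 12/1 = 12; row 4: 7/5 = 7/5. Minimum is 7/5 at row 4 (s4 leaves); pivot element 5.
Divide row 4 by 5; eliminate column p from the other rows.
In the new row 4, the r entry is the old entry divided by the pivot: 3/5 = 3/5.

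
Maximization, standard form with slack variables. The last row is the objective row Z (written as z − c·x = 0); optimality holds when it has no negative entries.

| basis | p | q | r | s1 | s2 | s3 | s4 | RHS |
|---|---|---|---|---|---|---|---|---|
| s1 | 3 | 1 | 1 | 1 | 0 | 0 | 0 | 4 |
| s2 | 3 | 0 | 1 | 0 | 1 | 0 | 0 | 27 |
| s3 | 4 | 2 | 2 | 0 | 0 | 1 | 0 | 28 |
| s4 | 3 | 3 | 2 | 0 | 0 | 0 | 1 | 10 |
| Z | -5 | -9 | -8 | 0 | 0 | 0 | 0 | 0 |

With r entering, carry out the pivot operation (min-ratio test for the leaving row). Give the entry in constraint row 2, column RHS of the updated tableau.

Ratio test on column r — row 1: 4/1 = 4; row 2: 27/1 = 27; row 3: 28/2 = 14; row 4: 10/2 = 5. Minimum is 4 at row 1 (s1 leaves); pivot element 1.
Divide row 1 by 1; eliminate column r from the other rows.
Row 2 update in column RHS: 27 − 1·4 = 23.

23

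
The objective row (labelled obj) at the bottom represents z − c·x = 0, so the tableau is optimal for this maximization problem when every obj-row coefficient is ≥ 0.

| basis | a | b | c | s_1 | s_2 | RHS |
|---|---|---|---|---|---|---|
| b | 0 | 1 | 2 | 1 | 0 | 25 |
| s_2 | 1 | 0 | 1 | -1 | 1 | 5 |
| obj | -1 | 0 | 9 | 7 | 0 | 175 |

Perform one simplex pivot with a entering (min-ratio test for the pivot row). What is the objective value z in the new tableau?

Ratio test on column a — row 1: entry 0 ≤ 0; row 2: 5/1 = 5. Minimum is 5 at row 2 (s_2 leaves); pivot element 1.
Pivot on row 2; the obj-row RHS becomes 175 − (-1)·5 = 180.

180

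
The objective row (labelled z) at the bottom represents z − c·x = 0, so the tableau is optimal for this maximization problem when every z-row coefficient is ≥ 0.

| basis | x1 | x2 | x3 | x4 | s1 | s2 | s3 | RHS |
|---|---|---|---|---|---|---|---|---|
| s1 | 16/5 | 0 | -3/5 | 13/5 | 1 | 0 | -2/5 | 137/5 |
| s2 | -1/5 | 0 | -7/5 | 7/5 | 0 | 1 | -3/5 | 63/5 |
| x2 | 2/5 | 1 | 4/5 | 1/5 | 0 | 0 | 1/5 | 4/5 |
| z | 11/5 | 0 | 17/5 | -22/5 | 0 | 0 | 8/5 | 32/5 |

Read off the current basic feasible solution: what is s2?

63/5

s2 is basic (row 2); its value is the RHS of that row, 63/5.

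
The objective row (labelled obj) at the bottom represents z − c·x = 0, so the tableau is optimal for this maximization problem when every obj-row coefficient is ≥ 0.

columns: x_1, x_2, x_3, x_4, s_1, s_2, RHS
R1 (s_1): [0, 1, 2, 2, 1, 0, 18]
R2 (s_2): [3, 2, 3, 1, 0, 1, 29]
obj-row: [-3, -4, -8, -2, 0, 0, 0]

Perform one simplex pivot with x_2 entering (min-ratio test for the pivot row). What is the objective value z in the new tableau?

Ratio test on column x_2 — row 1: 18/1 = 18; row 2: 29/2 = 29/2. Minimum is 29/2 at row 2 (s_2 leaves); pivot element 2.
Pivot on row 2; the obj-row RHS becomes 0 − (-4)·(29/2) = 58.

58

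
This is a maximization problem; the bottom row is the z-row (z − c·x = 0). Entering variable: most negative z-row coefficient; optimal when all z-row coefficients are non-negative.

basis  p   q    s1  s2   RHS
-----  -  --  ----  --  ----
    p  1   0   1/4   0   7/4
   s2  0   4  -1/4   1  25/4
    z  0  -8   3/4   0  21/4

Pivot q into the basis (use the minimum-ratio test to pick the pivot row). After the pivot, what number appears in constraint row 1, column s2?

Ratio test on column q — row 1: entry 0 ≤ 0; row 2: (25/4)/4 = 25/16. Minimum is 25/16 at row 2 (s2 leaves); pivot element 4.
Divide row 2 by 4; eliminate column q from the other rows.
Row 1 update in column s2: 0 − 0·(1/4) = 0.

0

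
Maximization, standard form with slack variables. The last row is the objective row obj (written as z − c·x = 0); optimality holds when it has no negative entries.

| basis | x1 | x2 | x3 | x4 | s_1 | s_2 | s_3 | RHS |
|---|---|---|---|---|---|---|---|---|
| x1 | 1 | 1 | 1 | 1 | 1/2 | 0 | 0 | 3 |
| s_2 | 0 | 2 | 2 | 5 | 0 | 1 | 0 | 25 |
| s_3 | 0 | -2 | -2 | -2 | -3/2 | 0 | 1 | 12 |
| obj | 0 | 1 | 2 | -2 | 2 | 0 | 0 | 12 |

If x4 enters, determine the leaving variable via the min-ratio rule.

Column x4 entries and ratios — x1: 3/1 = 3; s_2: 25/5 = 5; s_3: -2 ≤ 0, skip.
Smallest ratio is 3 in the row of x1, so x1 leaves.

x1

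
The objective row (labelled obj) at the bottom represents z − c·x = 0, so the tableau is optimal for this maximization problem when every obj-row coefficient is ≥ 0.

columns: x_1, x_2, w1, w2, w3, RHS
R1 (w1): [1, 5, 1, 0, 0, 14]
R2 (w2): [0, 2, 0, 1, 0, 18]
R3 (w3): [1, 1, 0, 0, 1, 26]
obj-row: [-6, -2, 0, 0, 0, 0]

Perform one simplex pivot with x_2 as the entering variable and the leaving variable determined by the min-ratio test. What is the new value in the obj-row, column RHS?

Ratio test on column x_2 — row 1: 14/5 = 14/5; row 2: 18/2 = 9; row 3: 26/1 = 26. Minimum is 14/5 at row 1 (w1 leaves); pivot element 5.
Divide row 1 by 5; eliminate column x_2 from the other rows.
obj-row update in column RHS: 0 − (-2)·(14/5) = 28/5.

28/5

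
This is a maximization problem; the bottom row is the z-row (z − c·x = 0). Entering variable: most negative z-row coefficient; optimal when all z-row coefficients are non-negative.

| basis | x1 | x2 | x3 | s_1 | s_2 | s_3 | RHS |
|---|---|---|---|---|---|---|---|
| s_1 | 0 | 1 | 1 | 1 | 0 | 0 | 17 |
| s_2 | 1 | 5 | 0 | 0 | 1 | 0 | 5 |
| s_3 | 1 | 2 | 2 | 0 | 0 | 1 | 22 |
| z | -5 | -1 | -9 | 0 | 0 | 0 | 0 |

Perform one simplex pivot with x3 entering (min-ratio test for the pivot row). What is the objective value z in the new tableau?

99

Ratio test on column x3 — row 1: 17/1 = 17; row 2: entry 0 ≤ 0; row 3: 22/2 = 11. Minimum is 11 at row 3 (s_3 leaves); pivot element 2.
Pivot on row 3; the z-row RHS becomes 0 − (-9)·11 = 99.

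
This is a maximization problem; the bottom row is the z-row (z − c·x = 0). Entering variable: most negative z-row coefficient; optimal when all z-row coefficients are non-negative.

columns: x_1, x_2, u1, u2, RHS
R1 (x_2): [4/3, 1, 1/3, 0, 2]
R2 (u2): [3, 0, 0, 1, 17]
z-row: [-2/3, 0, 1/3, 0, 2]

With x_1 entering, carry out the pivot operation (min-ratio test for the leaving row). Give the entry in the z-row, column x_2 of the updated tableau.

Ratio test on column x_1 — row 1: 2/(4/3) = 3/2; row 2: 17/3 = 17/3. Minimum is 3/2 at row 1 (x_2 leaves); pivot element 4/3.
Divide row 1 by 4/3; eliminate column x_1 from the other rows.
z-row update in column x_2: 0 − (-2/3)·(3/4) = 1/2.

1/2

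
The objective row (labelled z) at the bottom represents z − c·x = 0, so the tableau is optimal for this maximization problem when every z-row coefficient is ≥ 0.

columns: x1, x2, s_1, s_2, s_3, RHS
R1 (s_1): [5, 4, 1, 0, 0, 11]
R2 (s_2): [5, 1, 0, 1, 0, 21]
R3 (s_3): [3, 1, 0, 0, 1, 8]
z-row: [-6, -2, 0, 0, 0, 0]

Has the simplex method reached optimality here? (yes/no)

no

The z-row has a negative entry -6 in column x1, so it is not optimal.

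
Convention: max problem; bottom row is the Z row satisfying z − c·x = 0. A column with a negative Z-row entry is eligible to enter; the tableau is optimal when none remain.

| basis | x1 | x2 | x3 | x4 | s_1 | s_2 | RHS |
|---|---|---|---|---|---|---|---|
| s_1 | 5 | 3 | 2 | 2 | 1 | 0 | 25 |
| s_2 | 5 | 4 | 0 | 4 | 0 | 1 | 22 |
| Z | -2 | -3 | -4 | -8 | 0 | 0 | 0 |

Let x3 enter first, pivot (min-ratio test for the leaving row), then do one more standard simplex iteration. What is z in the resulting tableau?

Ratio test on column x3 — row 1: 25/2 = 25/2; row 2: entry 0 ≤ 0. Minimum is 25/2 at row 1 (s_1 leaves); pivot element 2.
Pivot on row 1; the Z-row RHS becomes 0 − (-4)·(25/2) = 50.
Next entering variable (most negative Z-row entry -4): x4.
Ratio test on column x4 — row 1: (25/2)/1 = 25/2; row 2: 22/4 = 11/2. Minimum is 11/2 at row 2 (s_2 leaves); pivot element 4.
After the second pivot the Z-row RHS is 50 − (-4)·(11/2) = 72.

72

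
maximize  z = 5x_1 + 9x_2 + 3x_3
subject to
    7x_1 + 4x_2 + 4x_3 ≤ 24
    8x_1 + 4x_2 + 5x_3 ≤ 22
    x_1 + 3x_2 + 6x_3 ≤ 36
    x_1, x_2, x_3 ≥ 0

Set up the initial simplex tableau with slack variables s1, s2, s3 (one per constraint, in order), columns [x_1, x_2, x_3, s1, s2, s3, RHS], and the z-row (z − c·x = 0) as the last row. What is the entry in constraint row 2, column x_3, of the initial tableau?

5

Constraint 2 has coefficient 5 on x_3.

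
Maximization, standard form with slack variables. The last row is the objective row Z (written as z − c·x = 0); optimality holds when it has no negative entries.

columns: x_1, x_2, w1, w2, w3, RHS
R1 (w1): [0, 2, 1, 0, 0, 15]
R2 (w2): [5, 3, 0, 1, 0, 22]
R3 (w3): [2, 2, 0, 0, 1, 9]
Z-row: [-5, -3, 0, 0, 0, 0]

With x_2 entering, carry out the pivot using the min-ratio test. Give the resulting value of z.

27/2

Ratio test on column x_2 — row 1: 15/2 = 15/2; row 2: 22/3 = 22/3; row 3: 9/2 = 9/2. Minimum is 9/2 at row 3 (w3 leaves); pivot element 2.
Pivot on row 3; the Z-row RHS becomes 0 − (-3)·(9/2) = 27/2.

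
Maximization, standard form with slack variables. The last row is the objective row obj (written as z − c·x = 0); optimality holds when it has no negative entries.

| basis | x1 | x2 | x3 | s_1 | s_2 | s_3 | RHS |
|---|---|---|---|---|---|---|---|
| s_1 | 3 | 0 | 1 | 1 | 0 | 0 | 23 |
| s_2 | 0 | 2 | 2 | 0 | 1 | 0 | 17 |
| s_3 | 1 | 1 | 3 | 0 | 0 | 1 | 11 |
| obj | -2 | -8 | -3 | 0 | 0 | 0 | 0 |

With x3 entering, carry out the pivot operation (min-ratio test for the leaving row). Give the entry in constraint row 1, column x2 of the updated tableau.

-1/3

Ratio test on column x3 — row 1: 23/1 = 23; row 2: 17/2 = 17/2; row 3: 11/3 = 11/3. Minimum is 11/3 at row 3 (s_3 leaves); pivot element 3.
Divide row 3 by 3; eliminate column x3 from the other rows.
Row 1 update in column x2: 0 − 1·(1/3) = -1/3.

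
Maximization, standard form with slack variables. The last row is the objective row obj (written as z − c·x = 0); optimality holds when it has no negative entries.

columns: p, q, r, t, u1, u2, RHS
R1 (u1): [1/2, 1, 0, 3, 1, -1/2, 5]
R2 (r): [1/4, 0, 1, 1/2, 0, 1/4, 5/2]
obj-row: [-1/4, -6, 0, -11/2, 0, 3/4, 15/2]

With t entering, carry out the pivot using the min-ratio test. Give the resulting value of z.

Ratio test on column t — row 1: 5/3 = 5/3; row 2: (5/2)/(1/2) = 5. Minimum is 5/3 at row 1 (u1 leaves); pivot element 3.
Pivot on row 1; the obj-row RHS becomes 15/2 − (-11/2)·(5/3) = 50/3.

50/3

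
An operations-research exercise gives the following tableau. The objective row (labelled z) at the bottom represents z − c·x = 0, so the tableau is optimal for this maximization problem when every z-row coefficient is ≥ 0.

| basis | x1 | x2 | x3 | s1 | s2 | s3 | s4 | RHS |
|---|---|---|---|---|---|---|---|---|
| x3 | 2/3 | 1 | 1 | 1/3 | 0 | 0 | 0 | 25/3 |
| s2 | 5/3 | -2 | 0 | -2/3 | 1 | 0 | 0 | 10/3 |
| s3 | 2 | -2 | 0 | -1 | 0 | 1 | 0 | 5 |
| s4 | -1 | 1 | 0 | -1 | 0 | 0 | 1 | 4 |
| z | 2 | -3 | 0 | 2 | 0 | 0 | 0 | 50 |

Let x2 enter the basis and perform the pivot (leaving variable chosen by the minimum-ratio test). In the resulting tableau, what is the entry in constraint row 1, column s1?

4/3

Ratio test on column x2 — row 1: (25/3)/1 = 25/3; row 2: entry -2 ≤ 0; row 3: entry -2 ≤ 0; row 4: 4/1 = 4. Minimum is 4 at row 4 (s4 leaves); pivot element 1.
Divide row 4 by 1; eliminate column x2 from the other rows.
Row 1 update in column s1: 1/3 − 1·(-1) = 4/3.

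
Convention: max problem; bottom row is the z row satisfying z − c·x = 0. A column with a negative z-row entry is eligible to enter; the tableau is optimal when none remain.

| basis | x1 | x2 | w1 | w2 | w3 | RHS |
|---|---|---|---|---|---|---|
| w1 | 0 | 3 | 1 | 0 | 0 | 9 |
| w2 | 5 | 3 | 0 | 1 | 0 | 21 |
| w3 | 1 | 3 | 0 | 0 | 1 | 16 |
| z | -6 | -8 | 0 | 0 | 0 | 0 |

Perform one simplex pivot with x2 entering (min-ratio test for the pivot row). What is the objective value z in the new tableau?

Ratio test on column x2 — row 1: 9/3 = 3; row 2: 21/3 = 7; row 3: 16/3 = 16/3. Minimum is 3 at row 1 (w1 leaves); pivot element 3.
Pivot on row 1; the z-row RHS becomes 0 − (-8)·3 = 24.

24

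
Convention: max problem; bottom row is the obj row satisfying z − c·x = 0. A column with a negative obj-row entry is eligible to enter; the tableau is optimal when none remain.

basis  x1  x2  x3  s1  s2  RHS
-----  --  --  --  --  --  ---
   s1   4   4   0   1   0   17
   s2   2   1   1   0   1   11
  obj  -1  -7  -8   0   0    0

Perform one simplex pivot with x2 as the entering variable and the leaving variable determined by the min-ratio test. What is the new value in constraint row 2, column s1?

Ratio test on column x2 — row 1: 17/4 = 17/4; row 2: 11/1 = 11. Minimum is 17/4 at row 1 (s1 leaves); pivot element 4.
Divide row 1 by 4; eliminate column x2 from the other rows.
Row 2 update in column s1: 0 − 1·(1/4) = -1/4.

-1/4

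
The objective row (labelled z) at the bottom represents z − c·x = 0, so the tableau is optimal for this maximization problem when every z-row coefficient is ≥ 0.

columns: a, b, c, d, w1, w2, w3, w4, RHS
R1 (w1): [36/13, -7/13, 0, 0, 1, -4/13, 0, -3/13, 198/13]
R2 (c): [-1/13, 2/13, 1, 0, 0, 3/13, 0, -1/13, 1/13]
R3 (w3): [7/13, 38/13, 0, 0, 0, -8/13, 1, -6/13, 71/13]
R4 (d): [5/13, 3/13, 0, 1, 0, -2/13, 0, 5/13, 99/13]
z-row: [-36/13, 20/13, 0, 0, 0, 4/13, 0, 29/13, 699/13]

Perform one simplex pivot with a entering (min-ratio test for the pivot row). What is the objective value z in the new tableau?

69

Ratio test on column a — row 1: (198/13)/(36/13) = 11/2; row 2: entry -1/13 ≤ 0; row 3: (71/13)/(7/13) = 71/7; row 4: (99/13)/(5/13) = 99/5. Minimum is 11/2 at row 1 (w1 leaves); pivot element 36/13.
Pivot on row 1; the z-row RHS becomes 699/13 − (-36/13)·(11/2) = 69.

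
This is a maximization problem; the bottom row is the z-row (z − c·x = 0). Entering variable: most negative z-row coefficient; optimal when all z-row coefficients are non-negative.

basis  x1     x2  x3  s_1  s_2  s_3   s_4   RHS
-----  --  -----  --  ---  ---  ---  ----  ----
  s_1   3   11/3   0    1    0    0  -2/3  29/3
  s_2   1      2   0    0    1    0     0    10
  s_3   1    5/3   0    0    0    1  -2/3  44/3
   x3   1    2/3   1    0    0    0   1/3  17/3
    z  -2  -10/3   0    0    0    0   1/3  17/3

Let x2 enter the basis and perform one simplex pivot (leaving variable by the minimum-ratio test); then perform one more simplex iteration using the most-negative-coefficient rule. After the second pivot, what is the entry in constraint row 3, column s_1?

-3/5

Ratio test on column x2 — row 1: (29/3)/(11/3) = 29/11; row 2: 10/2 = 5; row 3: (44/3)/(5/3) = 44/5; row 4: (17/3)/(2/3) = 17/2. Minimum is 29/11 at row 1 (s_1 leaves); pivot element 11/3.
Divide row 1 by 11/3; eliminate column x2 from the other rows.
Second iteration: most negative z-row entry is -3/11 in column s_4, so s_4 enters.
Ratio test on column s_4 — row 1: entry -2/11 ≤ 0; row 2: (52/11)/(4/11) = 13; row 3: entry -4/11 ≤ 0; row 4: (43/11)/(5/11) = 43/5. Minimum is 43/5 at row 4 (x3 leaves); pivot element 5/11.
Divide row 4 by 5/11; eliminate column s_4 from the other rows.
After both pivots, the entry at constraint row 3, column s_1 is -3/5.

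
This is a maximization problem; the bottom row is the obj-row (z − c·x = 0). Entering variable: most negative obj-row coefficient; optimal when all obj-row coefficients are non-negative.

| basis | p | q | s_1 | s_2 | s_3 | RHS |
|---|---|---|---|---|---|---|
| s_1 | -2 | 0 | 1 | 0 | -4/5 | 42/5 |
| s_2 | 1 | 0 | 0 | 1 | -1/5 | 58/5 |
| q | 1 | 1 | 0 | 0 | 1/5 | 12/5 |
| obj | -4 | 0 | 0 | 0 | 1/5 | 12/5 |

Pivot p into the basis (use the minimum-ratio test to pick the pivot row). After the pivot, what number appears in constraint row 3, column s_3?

Ratio test on column p — row 1: entry -2 ≤ 0; row 2: (58/5)/1 = 58/5; row 3: (12/5)/1 = 12/5. Minimum is 12/5 at row 3 (q leaves); pivot element 1.
Divide row 3 by 1; eliminate column p from the other rows.
In the new row 3, the s_3 entry is the old entry divided by the pivot: (1/5)/1 = 1/5.

1/5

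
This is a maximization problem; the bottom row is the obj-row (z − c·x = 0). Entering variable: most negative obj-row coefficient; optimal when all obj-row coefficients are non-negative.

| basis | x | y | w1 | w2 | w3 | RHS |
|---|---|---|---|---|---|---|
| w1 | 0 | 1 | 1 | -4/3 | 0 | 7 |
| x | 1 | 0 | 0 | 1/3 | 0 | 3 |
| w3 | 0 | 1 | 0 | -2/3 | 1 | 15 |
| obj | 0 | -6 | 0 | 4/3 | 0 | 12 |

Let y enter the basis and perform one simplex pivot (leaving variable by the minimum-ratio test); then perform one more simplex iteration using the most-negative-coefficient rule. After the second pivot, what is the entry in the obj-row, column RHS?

Ratio test on column y — row 1: 7/1 = 7; row 2: entry 0 ≤ 0; row 3: 15/1 = 15. Minimum is 7 at row 1 (w1 leaves); pivot element 1.
Divide row 1 by 1; eliminate column y from the other rows.
Second iteration: most negative obj-row entry is -20/3 in column w2, so w2 enters.
Ratio test on column w2 — row 1: entry -4/3 ≤ 0; row 2: 3/(1/3) = 9; row 3: 8/(2/3) = 12. Minimum is 9 at row 2 (x leaves); pivot element 1/3.
Divide row 2 by 1/3; eliminate column w2 from the other rows.
After both pivots, the entry at the obj-row, column RHS is 114.

114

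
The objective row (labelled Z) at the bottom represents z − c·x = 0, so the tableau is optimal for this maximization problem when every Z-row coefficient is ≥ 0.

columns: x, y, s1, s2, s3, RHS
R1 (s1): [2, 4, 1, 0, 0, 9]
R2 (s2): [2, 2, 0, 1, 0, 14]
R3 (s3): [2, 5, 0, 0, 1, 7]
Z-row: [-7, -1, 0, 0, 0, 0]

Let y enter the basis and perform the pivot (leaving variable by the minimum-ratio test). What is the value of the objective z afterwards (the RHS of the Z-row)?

Ratio test on column y — row 1: 9/4 = 9/4; row 2: 14/2 = 7; row 3: 7/5 = 7/5. Minimum is 7/5 at row 3 (s3 leaves); pivot element 5.
Pivot on row 3; the Z-row RHS becomes 0 − (-1)·(7/5) = 7/5.

7/5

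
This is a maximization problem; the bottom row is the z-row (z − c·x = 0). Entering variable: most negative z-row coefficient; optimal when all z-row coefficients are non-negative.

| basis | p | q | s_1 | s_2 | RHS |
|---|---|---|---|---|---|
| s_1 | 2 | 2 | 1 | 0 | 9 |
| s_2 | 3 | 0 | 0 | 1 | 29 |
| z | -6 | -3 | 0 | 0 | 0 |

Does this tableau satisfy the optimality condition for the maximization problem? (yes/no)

The z-row has a negative entry -6 in column p, so it is not optimal.

no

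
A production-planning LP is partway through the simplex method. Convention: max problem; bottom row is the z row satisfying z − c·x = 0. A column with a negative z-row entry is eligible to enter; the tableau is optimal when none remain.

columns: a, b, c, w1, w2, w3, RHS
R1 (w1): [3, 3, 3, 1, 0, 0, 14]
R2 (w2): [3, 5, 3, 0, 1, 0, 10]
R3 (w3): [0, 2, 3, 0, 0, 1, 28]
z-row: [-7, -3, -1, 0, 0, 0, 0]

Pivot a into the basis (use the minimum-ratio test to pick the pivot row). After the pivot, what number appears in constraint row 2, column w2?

1/3

Ratio test on column a — row 1: 14/3 = 14/3; row 2: 10/3 = 10/3; row 3: entry 0 ≤ 0. Minimum is 10/3 at row 2 (w2 leaves); pivot element 3.
Divide row 2 by 3; eliminate column a from the other rows.
In the new row 2, the w2 entry is the old entry divided by the pivot: 1/3 = 1/3.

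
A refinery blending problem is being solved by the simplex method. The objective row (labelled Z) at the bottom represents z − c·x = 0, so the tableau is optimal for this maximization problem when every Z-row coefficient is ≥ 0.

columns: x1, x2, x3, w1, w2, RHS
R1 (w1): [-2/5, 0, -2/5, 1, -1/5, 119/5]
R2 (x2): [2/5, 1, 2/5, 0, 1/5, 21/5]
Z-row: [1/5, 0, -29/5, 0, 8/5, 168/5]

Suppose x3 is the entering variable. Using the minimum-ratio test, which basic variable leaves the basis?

Column x3 entries and ratios — w1: -2/5 ≤ 0, skip; x2: (21/5)/(2/5) = 21/2.
Smallest ratio is 21/2 in the row of x2, so x2 leaves.

x2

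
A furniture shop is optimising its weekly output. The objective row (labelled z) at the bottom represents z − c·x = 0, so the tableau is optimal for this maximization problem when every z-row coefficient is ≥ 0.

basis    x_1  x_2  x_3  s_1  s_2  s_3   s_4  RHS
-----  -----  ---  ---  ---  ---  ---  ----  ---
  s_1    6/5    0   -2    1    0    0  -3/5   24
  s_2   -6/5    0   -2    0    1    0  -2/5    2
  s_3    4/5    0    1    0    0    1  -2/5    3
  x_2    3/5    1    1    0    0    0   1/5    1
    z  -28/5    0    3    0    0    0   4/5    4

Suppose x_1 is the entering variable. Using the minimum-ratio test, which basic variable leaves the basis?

Column x_1 entries and ratios — s_1: 24/(6/5) = 20; s_2: -6/5 ≤ 0, skip; s_3: 3/(4/5) = 15/4; x_2: 1/(3/5) = 5/3.
Smallest ratio is 5/3 in the row of x_2, so x_2 leaves.

x_2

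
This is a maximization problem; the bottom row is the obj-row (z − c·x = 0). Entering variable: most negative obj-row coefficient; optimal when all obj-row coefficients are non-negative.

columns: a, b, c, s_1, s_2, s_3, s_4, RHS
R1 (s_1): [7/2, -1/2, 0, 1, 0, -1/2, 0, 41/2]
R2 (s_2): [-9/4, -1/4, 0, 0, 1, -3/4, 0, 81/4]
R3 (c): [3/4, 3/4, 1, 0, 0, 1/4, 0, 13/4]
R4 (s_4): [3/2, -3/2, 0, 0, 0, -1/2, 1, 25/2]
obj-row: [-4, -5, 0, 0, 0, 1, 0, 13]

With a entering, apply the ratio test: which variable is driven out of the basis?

Column a entries and ratios — s_1: (41/2)/(7/2) = 41/7; s_2: -9/4 ≤ 0, skip; c: (13/4)/(3/4) = 13/3; s_4: (25/2)/(3/2) = 25/3.
Smallest ratio is 13/3 in the row of c, so c leaves.

c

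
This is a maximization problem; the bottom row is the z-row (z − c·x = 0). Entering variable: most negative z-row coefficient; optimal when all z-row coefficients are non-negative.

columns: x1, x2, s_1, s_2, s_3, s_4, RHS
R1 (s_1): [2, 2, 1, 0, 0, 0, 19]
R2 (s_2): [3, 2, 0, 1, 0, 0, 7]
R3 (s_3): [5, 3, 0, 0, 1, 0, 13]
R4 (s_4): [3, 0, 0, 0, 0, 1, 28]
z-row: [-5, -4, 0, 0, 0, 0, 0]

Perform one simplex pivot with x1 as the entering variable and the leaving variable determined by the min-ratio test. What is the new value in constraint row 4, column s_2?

Ratio test on column x1 — row 1: 19/2 = 19/2; row 2: 7/3 = 7/3; row 3: 13/5 = 13/5; row 4: 28/3 = 28/3. Minimum is 7/3 at row 2 (s_2 leaves); pivot element 3.
Divide row 2 by 3; eliminate column x1 from the other rows.
Row 4 update in column s_2: 0 − 3·(1/3) = -1.

-1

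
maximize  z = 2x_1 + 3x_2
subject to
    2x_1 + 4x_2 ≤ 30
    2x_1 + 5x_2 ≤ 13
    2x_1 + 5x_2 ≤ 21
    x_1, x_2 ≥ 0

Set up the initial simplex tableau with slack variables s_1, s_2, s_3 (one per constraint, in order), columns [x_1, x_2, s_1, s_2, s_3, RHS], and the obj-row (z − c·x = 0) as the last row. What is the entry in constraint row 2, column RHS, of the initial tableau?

13

The RHS of constraint 2 is b_2 = 13.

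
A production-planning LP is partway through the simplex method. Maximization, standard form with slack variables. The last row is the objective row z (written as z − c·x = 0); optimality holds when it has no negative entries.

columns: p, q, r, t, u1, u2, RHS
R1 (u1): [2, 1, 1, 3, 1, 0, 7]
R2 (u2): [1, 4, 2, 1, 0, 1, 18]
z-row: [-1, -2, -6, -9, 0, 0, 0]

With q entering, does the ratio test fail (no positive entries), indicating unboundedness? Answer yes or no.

no

Column q has positive entries in row(s) 1, 2, so the ratio test bounds it — not unbounded.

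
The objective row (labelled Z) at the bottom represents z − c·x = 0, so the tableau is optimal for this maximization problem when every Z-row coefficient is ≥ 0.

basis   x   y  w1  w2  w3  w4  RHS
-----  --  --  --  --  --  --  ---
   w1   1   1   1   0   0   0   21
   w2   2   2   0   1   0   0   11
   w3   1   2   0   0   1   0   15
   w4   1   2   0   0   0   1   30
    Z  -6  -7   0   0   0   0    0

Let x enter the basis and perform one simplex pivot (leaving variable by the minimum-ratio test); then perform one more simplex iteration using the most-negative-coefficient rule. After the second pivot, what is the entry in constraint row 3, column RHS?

Ratio test on column x — row 1: 21/1 = 21; row 2: 11/2 = 11/2; row 3: 15/1 = 15; row 4: 30/1 = 30. Minimum is 11/2 at row 2 (w2 leaves); pivot element 2.
Divide row 2 by 2; eliminate column x from the other rows.
Second iteration: most negative Z-row entry is -1 in column y, so y enters.
Ratio test on column y — row 1: entry 0 ≤ 0; row 2: (11/2)/1 = 11/2; row 3: (19/2)/1 = 19/2; row 4: (49/2)/1 = 49/2. Minimum is 11/2 at row 2 (x leaves); pivot element 1.
Divide row 2 by 1; eliminate column y from the other rows.
After both pivots, the entry at constraint row 3, column RHS is 4.

4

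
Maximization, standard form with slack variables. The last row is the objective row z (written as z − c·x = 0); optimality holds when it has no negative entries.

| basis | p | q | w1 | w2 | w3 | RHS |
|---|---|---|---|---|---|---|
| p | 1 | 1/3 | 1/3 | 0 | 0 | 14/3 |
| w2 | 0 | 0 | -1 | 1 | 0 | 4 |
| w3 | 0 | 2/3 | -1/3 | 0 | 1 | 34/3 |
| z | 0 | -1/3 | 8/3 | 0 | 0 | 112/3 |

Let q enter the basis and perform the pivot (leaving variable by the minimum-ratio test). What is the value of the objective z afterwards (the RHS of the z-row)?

Ratio test on column q — row 1: (14/3)/(1/3) = 14; row 2: entry 0 ≤ 0; row 3: (34/3)/(2/3) = 17. Minimum is 14 at row 1 (p leaves); pivot element 1/3.
Pivot on row 1; the z-row RHS becomes 112/3 − (-1/3)·14 = 42.

42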